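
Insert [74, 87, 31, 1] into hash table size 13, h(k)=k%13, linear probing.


Insert 74: h=9 -> slot 9
Insert 87: h=9, 1 probes -> slot 10
Insert 31: h=5 -> slot 5
Insert 1: h=1 -> slot 1

Table: [None, 1, None, None, None, 31, None, None, None, 74, 87, None, None]


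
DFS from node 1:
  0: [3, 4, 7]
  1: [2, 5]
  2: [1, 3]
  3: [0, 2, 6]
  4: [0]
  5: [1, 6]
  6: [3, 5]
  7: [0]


Visit 1, push [5, 2]
Visit 2, push [3]
Visit 3, push [6, 0]
Visit 0, push [7, 4]
Visit 4, push []
Visit 7, push []
Visit 6, push [5]
Visit 5, push []

DFS order: [1, 2, 3, 0, 4, 7, 6, 5]


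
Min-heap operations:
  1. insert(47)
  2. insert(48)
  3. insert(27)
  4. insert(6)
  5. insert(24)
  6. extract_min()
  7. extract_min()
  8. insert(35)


insert(47) -> [47]
insert(48) -> [47, 48]
insert(27) -> [27, 48, 47]
insert(6) -> [6, 27, 47, 48]
insert(24) -> [6, 24, 47, 48, 27]
extract_min()->6, [24, 27, 47, 48]
extract_min()->24, [27, 48, 47]
insert(35) -> [27, 35, 47, 48]

Final heap: [27, 35, 47, 48]


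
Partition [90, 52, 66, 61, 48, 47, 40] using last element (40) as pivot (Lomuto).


Pivot: 40
Place pivot at 0: [40, 52, 66, 61, 48, 47, 90]

Partitioned: [40, 52, 66, 61, 48, 47, 90]


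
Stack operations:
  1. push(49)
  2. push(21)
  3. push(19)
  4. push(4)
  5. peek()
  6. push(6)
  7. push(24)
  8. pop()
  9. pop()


push(49) -> [49]
push(21) -> [49, 21]
push(19) -> [49, 21, 19]
push(4) -> [49, 21, 19, 4]
peek()->4
push(6) -> [49, 21, 19, 4, 6]
push(24) -> [49, 21, 19, 4, 6, 24]
pop()->24, [49, 21, 19, 4, 6]
pop()->6, [49, 21, 19, 4]

Final stack: [49, 21, 19, 4]


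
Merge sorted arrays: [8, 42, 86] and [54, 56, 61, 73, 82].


Take 8 from A
Take 42 from A
Take 54 from B
Take 56 from B
Take 61 from B
Take 73 from B
Take 82 from B

Merged: [8, 42, 54, 56, 61, 73, 82, 86]


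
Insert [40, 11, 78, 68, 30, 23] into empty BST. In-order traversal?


Insert 40: root
Insert 11: L from 40
Insert 78: R from 40
Insert 68: R from 40 -> L from 78
Insert 30: L from 40 -> R from 11
Insert 23: L from 40 -> R from 11 -> L from 30

In-order: [11, 23, 30, 40, 68, 78]


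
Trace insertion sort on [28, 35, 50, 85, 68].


Initial: [28, 35, 50, 85, 68]
Insert 35: [28, 35, 50, 85, 68]
Insert 50: [28, 35, 50, 85, 68]
Insert 85: [28, 35, 50, 85, 68]
Insert 68: [28, 35, 50, 68, 85]

Sorted: [28, 35, 50, 68, 85]


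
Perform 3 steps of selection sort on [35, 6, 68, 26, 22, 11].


Initial: [35, 6, 68, 26, 22, 11]
Step 1: min=6 at 1
  Swap: [6, 35, 68, 26, 22, 11]
Step 2: min=11 at 5
  Swap: [6, 11, 68, 26, 22, 35]
Step 3: min=22 at 4
  Swap: [6, 11, 22, 26, 68, 35]

After 3 steps: [6, 11, 22, 26, 68, 35]


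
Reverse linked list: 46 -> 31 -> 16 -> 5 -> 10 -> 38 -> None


Step 1: curr=46, set curr.next=prev(None) | reversed so far: 46
Step 2: curr=31, set curr.next=prev(46) | reversed so far: 31 -> 46
Step 3: curr=16, set curr.next=prev(31) | reversed so far: 16 -> 31 -> 46
Step 4: curr=5, set curr.next=prev(16) | reversed so far: 5 -> 16 -> 31 -> 46
Step 5: curr=10, set curr.next=prev(5) | reversed so far: 10 -> 5 -> 16 -> 31 -> 46
Step 6: curr=38, set curr.next=prev(10) | reversed so far: 38 -> 10 -> 5 -> 16 -> 31 -> 46

38 -> 10 -> 5 -> 16 -> 31 -> 46 -> None


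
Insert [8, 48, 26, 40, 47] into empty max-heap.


Insert 8: [8]
Insert 48: [48, 8]
Insert 26: [48, 8, 26]
Insert 40: [48, 40, 26, 8]
Insert 47: [48, 47, 26, 8, 40]

Final heap: [48, 47, 26, 8, 40]


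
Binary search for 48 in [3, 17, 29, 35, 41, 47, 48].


Step 1: lo=0, hi=6, mid=3, val=35
Step 2: lo=4, hi=6, mid=5, val=47
Step 3: lo=6, hi=6, mid=6, val=48

Found at index 6


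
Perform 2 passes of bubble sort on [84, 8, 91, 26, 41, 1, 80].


Initial: [84, 8, 91, 26, 41, 1, 80]
Pass 1: [8, 84, 26, 41, 1, 80, 91] (5 swaps)
Pass 2: [8, 26, 41, 1, 80, 84, 91] (4 swaps)

After 2 passes: [8, 26, 41, 1, 80, 84, 91]


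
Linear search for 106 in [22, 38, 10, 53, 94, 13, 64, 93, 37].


i=0: 22!=106
i=1: 38!=106
i=2: 10!=106
i=3: 53!=106
i=4: 94!=106
i=5: 13!=106
i=6: 64!=106
i=7: 93!=106
i=8: 37!=106

Not found, 9 comps


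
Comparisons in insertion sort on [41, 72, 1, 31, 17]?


Algorithm: insertion sort
Input: [41, 72, 1, 31, 17]
Sorted: [1, 17, 31, 41, 72]

10


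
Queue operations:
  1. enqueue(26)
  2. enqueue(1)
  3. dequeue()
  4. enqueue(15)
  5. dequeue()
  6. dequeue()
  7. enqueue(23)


enqueue(26) -> [26]
enqueue(1) -> [26, 1]
dequeue()->26, [1]
enqueue(15) -> [1, 15]
dequeue()->1, [15]
dequeue()->15, []
enqueue(23) -> [23]

Final queue: [23]


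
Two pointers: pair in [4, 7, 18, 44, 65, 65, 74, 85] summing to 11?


lo=0(4)+hi=7(85)=89
lo=0(4)+hi=6(74)=78
lo=0(4)+hi=5(65)=69
lo=0(4)+hi=4(65)=69
lo=0(4)+hi=3(44)=48
lo=0(4)+hi=2(18)=22
lo=0(4)+hi=1(7)=11

Yes: 4+7=11


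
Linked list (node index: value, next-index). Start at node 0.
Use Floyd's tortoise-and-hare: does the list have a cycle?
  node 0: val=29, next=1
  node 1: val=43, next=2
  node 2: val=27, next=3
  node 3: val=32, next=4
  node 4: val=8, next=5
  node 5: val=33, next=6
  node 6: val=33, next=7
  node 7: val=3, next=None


Floyd's tortoise (slow, +1) and hare (fast, +2):
  init: slow=0, fast=0
  step 1: slow=1, fast=2
  step 2: slow=2, fast=4
  step 3: slow=3, fast=6
  step 4: fast 6->7->None, no cycle

Cycle: no


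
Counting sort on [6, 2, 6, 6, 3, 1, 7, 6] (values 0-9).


Input: [6, 2, 6, 6, 3, 1, 7, 6]
Counts: [0, 1, 1, 1, 0, 0, 4, 1, 0, 0]

Sorted: [1, 2, 3, 6, 6, 6, 6, 7]


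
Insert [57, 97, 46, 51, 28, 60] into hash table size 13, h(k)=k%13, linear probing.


Insert 57: h=5 -> slot 5
Insert 97: h=6 -> slot 6
Insert 46: h=7 -> slot 7
Insert 51: h=12 -> slot 12
Insert 28: h=2 -> slot 2
Insert 60: h=8 -> slot 8

Table: [None, None, 28, None, None, 57, 97, 46, 60, None, None, None, 51]


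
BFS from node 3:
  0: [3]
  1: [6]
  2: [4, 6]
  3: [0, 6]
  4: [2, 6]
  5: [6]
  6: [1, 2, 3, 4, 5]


Visit 3, enqueue [0, 6]
Visit 0, enqueue []
Visit 6, enqueue [1, 2, 4, 5]
Visit 1, enqueue []
Visit 2, enqueue []
Visit 4, enqueue []
Visit 5, enqueue []

BFS order: [3, 0, 6, 1, 2, 4, 5]


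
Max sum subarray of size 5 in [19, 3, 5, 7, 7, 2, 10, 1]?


[0:5]: 41
[1:6]: 24
[2:7]: 31
[3:8]: 27

Max: 41 at [0:5]


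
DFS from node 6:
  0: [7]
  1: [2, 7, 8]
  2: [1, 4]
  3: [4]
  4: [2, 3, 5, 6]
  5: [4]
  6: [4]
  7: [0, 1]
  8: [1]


Visit 6, push [4]
Visit 4, push [5, 3, 2]
Visit 2, push [1]
Visit 1, push [8, 7]
Visit 7, push [0]
Visit 0, push []
Visit 8, push []
Visit 3, push []
Visit 5, push []

DFS order: [6, 4, 2, 1, 7, 0, 8, 3, 5]


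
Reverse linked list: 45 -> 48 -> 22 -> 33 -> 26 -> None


Step 1: curr=45, set curr.next=prev(None) | reversed so far: 45
Step 2: curr=48, set curr.next=prev(45) | reversed so far: 48 -> 45
Step 3: curr=22, set curr.next=prev(48) | reversed so far: 22 -> 48 -> 45
Step 4: curr=33, set curr.next=prev(22) | reversed so far: 33 -> 22 -> 48 -> 45
Step 5: curr=26, set curr.next=prev(33) | reversed so far: 26 -> 33 -> 22 -> 48 -> 45

26 -> 33 -> 22 -> 48 -> 45 -> None


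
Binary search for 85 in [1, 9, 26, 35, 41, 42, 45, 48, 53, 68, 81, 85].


Step 1: lo=0, hi=11, mid=5, val=42
Step 2: lo=6, hi=11, mid=8, val=53
Step 3: lo=9, hi=11, mid=10, val=81
Step 4: lo=11, hi=11, mid=11, val=85

Found at index 11


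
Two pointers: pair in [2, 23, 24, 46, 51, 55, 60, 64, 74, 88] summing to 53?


lo=0(2)+hi=9(88)=90
lo=0(2)+hi=8(74)=76
lo=0(2)+hi=7(64)=66
lo=0(2)+hi=6(60)=62
lo=0(2)+hi=5(55)=57
lo=0(2)+hi=4(51)=53

Yes: 2+51=53


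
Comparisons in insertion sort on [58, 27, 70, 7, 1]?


Algorithm: insertion sort
Input: [58, 27, 70, 7, 1]
Sorted: [1, 7, 27, 58, 70]

9


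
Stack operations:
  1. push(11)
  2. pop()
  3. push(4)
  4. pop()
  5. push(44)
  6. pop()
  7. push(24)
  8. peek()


push(11) -> [11]
pop()->11, []
push(4) -> [4]
pop()->4, []
push(44) -> [44]
pop()->44, []
push(24) -> [24]
peek()->24

Final stack: [24]


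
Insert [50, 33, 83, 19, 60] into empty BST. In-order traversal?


Insert 50: root
Insert 33: L from 50
Insert 83: R from 50
Insert 19: L from 50 -> L from 33
Insert 60: R from 50 -> L from 83

In-order: [19, 33, 50, 60, 83]


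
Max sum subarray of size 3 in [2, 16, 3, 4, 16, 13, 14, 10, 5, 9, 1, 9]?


[0:3]: 21
[1:4]: 23
[2:5]: 23
[3:6]: 33
[4:7]: 43
[5:8]: 37
[6:9]: 29
[7:10]: 24
[8:11]: 15
[9:12]: 19

Max: 43 at [4:7]


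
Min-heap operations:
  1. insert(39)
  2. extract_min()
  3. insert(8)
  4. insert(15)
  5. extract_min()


insert(39) -> [39]
extract_min()->39, []
insert(8) -> [8]
insert(15) -> [8, 15]
extract_min()->8, [15]

Final heap: [15]


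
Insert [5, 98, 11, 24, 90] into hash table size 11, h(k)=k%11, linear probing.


Insert 5: h=5 -> slot 5
Insert 98: h=10 -> slot 10
Insert 11: h=0 -> slot 0
Insert 24: h=2 -> slot 2
Insert 90: h=2, 1 probes -> slot 3

Table: [11, None, 24, 90, None, 5, None, None, None, None, 98]


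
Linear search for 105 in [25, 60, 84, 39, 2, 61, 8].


i=0: 25!=105
i=1: 60!=105
i=2: 84!=105
i=3: 39!=105
i=4: 2!=105
i=5: 61!=105
i=6: 8!=105

Not found, 7 comps


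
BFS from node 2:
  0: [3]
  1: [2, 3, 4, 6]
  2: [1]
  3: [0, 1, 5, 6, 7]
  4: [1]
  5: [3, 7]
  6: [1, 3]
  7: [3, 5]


Visit 2, enqueue [1]
Visit 1, enqueue [3, 4, 6]
Visit 3, enqueue [0, 5, 7]
Visit 4, enqueue []
Visit 6, enqueue []
Visit 0, enqueue []
Visit 5, enqueue []
Visit 7, enqueue []

BFS order: [2, 1, 3, 4, 6, 0, 5, 7]


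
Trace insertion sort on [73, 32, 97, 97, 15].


Initial: [73, 32, 97, 97, 15]
Insert 32: [32, 73, 97, 97, 15]
Insert 97: [32, 73, 97, 97, 15]
Insert 97: [32, 73, 97, 97, 15]
Insert 15: [15, 32, 73, 97, 97]

Sorted: [15, 32, 73, 97, 97]


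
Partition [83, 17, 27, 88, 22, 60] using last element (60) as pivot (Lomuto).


Pivot: 60
  17 <= 60: swap -> [17, 83, 27, 88, 22, 60]
  27 <= 60: swap -> [17, 27, 83, 88, 22, 60]
  22 <= 60: swap -> [17, 27, 22, 88, 83, 60]
Place pivot at 3: [17, 27, 22, 60, 83, 88]

Partitioned: [17, 27, 22, 60, 83, 88]


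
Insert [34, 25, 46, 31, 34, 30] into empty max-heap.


Insert 34: [34]
Insert 25: [34, 25]
Insert 46: [46, 25, 34]
Insert 31: [46, 31, 34, 25]
Insert 34: [46, 34, 34, 25, 31]
Insert 30: [46, 34, 34, 25, 31, 30]

Final heap: [46, 34, 34, 25, 31, 30]


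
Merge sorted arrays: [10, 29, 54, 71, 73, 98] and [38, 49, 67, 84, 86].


Take 10 from A
Take 29 from A
Take 38 from B
Take 49 from B
Take 54 from A
Take 67 from B
Take 71 from A
Take 73 from A
Take 84 from B
Take 86 from B

Merged: [10, 29, 38, 49, 54, 67, 71, 73, 84, 86, 98]


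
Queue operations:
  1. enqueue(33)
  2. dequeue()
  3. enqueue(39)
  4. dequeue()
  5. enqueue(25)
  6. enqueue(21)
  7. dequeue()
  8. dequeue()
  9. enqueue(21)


enqueue(33) -> [33]
dequeue()->33, []
enqueue(39) -> [39]
dequeue()->39, []
enqueue(25) -> [25]
enqueue(21) -> [25, 21]
dequeue()->25, [21]
dequeue()->21, []
enqueue(21) -> [21]

Final queue: [21]


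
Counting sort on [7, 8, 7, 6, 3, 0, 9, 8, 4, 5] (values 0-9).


Input: [7, 8, 7, 6, 3, 0, 9, 8, 4, 5]
Counts: [1, 0, 0, 1, 1, 1, 1, 2, 2, 1]

Sorted: [0, 3, 4, 5, 6, 7, 7, 8, 8, 9]


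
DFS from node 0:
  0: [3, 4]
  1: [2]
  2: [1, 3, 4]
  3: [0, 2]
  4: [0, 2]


Visit 0, push [4, 3]
Visit 3, push [2]
Visit 2, push [4, 1]
Visit 1, push []
Visit 4, push []

DFS order: [0, 3, 2, 1, 4]


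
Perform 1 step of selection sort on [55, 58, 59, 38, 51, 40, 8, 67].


Initial: [55, 58, 59, 38, 51, 40, 8, 67]
Step 1: min=8 at 6
  Swap: [8, 58, 59, 38, 51, 40, 55, 67]

After 1 step: [8, 58, 59, 38, 51, 40, 55, 67]


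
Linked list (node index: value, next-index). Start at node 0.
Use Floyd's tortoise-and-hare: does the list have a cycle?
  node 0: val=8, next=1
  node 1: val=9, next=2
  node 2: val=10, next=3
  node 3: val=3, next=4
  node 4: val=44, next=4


Floyd's tortoise (slow, +1) and hare (fast, +2):
  init: slow=0, fast=0
  step 1: slow=1, fast=2
  step 2: slow=2, fast=4
  step 3: slow=3, fast=4
  step 4: slow=4, fast=4
  slow == fast at node 4: cycle detected

Cycle: yes


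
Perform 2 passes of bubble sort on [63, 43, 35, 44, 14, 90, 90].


Initial: [63, 43, 35, 44, 14, 90, 90]
Pass 1: [43, 35, 44, 14, 63, 90, 90] (4 swaps)
Pass 2: [35, 43, 14, 44, 63, 90, 90] (2 swaps)

After 2 passes: [35, 43, 14, 44, 63, 90, 90]


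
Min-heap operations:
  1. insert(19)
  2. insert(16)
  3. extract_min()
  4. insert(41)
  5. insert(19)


insert(19) -> [19]
insert(16) -> [16, 19]
extract_min()->16, [19]
insert(41) -> [19, 41]
insert(19) -> [19, 41, 19]

Final heap: [19, 41, 19]


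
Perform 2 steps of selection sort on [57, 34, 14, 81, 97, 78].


Initial: [57, 34, 14, 81, 97, 78]
Step 1: min=14 at 2
  Swap: [14, 34, 57, 81, 97, 78]
Step 2: min=34 at 1
  Swap: [14, 34, 57, 81, 97, 78]

After 2 steps: [14, 34, 57, 81, 97, 78]


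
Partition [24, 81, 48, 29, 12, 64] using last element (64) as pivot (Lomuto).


Pivot: 64
  24 <= 64: advance i (no swap)
  48 <= 64: swap -> [24, 48, 81, 29, 12, 64]
  29 <= 64: swap -> [24, 48, 29, 81, 12, 64]
  12 <= 64: swap -> [24, 48, 29, 12, 81, 64]
Place pivot at 4: [24, 48, 29, 12, 64, 81]

Partitioned: [24, 48, 29, 12, 64, 81]


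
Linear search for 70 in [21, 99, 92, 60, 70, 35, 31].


i=0: 21!=70
i=1: 99!=70
i=2: 92!=70
i=3: 60!=70
i=4: 70==70 found!

Found at 4, 5 comps


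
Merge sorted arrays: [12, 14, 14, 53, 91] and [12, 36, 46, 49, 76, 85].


Take 12 from A
Take 12 from B
Take 14 from A
Take 14 from A
Take 36 from B
Take 46 from B
Take 49 from B
Take 53 from A
Take 76 from B
Take 85 from B

Merged: [12, 12, 14, 14, 36, 46, 49, 53, 76, 85, 91]


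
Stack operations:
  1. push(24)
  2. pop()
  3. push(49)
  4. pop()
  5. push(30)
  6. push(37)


push(24) -> [24]
pop()->24, []
push(49) -> [49]
pop()->49, []
push(30) -> [30]
push(37) -> [30, 37]

Final stack: [30, 37]


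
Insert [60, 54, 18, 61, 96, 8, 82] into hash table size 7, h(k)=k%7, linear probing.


Insert 60: h=4 -> slot 4
Insert 54: h=5 -> slot 5
Insert 18: h=4, 2 probes -> slot 6
Insert 61: h=5, 2 probes -> slot 0
Insert 96: h=5, 3 probes -> slot 1
Insert 8: h=1, 1 probes -> slot 2
Insert 82: h=5, 5 probes -> slot 3

Table: [61, 96, 8, 82, 60, 54, 18]


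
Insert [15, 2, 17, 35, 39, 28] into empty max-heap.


Insert 15: [15]
Insert 2: [15, 2]
Insert 17: [17, 2, 15]
Insert 35: [35, 17, 15, 2]
Insert 39: [39, 35, 15, 2, 17]
Insert 28: [39, 35, 28, 2, 17, 15]

Final heap: [39, 35, 28, 2, 17, 15]


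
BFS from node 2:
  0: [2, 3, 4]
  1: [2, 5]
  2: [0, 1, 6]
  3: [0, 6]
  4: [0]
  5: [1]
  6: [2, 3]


Visit 2, enqueue [0, 1, 6]
Visit 0, enqueue [3, 4]
Visit 1, enqueue [5]
Visit 6, enqueue []
Visit 3, enqueue []
Visit 4, enqueue []
Visit 5, enqueue []

BFS order: [2, 0, 1, 6, 3, 4, 5]


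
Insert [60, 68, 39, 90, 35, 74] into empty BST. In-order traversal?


Insert 60: root
Insert 68: R from 60
Insert 39: L from 60
Insert 90: R from 60 -> R from 68
Insert 35: L from 60 -> L from 39
Insert 74: R from 60 -> R from 68 -> L from 90

In-order: [35, 39, 60, 68, 74, 90]


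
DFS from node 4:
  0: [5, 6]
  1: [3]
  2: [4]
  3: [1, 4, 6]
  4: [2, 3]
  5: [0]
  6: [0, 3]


Visit 4, push [3, 2]
Visit 2, push []
Visit 3, push [6, 1]
Visit 1, push []
Visit 6, push [0]
Visit 0, push [5]
Visit 5, push []

DFS order: [4, 2, 3, 1, 6, 0, 5]


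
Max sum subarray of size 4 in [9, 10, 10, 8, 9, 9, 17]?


[0:4]: 37
[1:5]: 37
[2:6]: 36
[3:7]: 43

Max: 43 at [3:7]


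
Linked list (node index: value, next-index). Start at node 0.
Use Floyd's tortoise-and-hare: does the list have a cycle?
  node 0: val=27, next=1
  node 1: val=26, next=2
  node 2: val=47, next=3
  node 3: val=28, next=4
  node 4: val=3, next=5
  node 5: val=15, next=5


Floyd's tortoise (slow, +1) and hare (fast, +2):
  init: slow=0, fast=0
  step 1: slow=1, fast=2
  step 2: slow=2, fast=4
  step 3: slow=3, fast=5
  step 4: slow=4, fast=5
  step 5: slow=5, fast=5
  slow == fast at node 5: cycle detected

Cycle: yes


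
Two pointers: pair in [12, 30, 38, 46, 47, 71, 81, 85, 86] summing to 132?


lo=0(12)+hi=8(86)=98
lo=1(30)+hi=8(86)=116
lo=2(38)+hi=8(86)=124
lo=3(46)+hi=8(86)=132

Yes: 46+86=132


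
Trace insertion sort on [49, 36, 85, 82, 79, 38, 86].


Initial: [49, 36, 85, 82, 79, 38, 86]
Insert 36: [36, 49, 85, 82, 79, 38, 86]
Insert 85: [36, 49, 85, 82, 79, 38, 86]
Insert 82: [36, 49, 82, 85, 79, 38, 86]
Insert 79: [36, 49, 79, 82, 85, 38, 86]
Insert 38: [36, 38, 49, 79, 82, 85, 86]
Insert 86: [36, 38, 49, 79, 82, 85, 86]

Sorted: [36, 38, 49, 79, 82, 85, 86]


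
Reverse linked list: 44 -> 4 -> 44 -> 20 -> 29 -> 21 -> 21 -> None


Step 1: curr=44, set curr.next=prev(None) | reversed so far: 44
Step 2: curr=4, set curr.next=prev(44) | reversed so far: 4 -> 44
Step 3: curr=44, set curr.next=prev(4) | reversed so far: 44 -> 4 -> 44
Step 4: curr=20, set curr.next=prev(44) | reversed so far: 20 -> 44 -> 4 -> 44
Step 5: curr=29, set curr.next=prev(20) | reversed so far: 29 -> 20 -> 44 -> 4 -> 44
Step 6: curr=21, set curr.next=prev(29) | reversed so far: 21 -> 29 -> 20 -> 44 -> 4 -> 44
Step 7: curr=21, set curr.next=prev(21) | reversed so far: 21 -> 21 -> 29 -> 20 -> 44 -> 4 -> 44

21 -> 21 -> 29 -> 20 -> 44 -> 4 -> 44 -> None


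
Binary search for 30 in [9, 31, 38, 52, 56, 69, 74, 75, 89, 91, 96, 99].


Step 1: lo=0, hi=11, mid=5, val=69
Step 2: lo=0, hi=4, mid=2, val=38
Step 3: lo=0, hi=1, mid=0, val=9
Step 4: lo=1, hi=1, mid=1, val=31

Not found


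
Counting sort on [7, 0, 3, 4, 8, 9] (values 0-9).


Input: [7, 0, 3, 4, 8, 9]
Counts: [1, 0, 0, 1, 1, 0, 0, 1, 1, 1]

Sorted: [0, 3, 4, 7, 8, 9]


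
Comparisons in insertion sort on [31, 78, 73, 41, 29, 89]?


Algorithm: insertion sort
Input: [31, 78, 73, 41, 29, 89]
Sorted: [29, 31, 41, 73, 78, 89]

11


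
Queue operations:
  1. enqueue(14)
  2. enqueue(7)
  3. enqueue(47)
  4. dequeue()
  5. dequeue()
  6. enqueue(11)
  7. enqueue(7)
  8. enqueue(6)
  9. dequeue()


enqueue(14) -> [14]
enqueue(7) -> [14, 7]
enqueue(47) -> [14, 7, 47]
dequeue()->14, [7, 47]
dequeue()->7, [47]
enqueue(11) -> [47, 11]
enqueue(7) -> [47, 11, 7]
enqueue(6) -> [47, 11, 7, 6]
dequeue()->47, [11, 7, 6]

Final queue: [11, 7, 6]


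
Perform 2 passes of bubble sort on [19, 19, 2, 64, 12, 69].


Initial: [19, 19, 2, 64, 12, 69]
Pass 1: [19, 2, 19, 12, 64, 69] (2 swaps)
Pass 2: [2, 19, 12, 19, 64, 69] (2 swaps)

After 2 passes: [2, 19, 12, 19, 64, 69]


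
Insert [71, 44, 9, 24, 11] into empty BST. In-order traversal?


Insert 71: root
Insert 44: L from 71
Insert 9: L from 71 -> L from 44
Insert 24: L from 71 -> L from 44 -> R from 9
Insert 11: L from 71 -> L from 44 -> R from 9 -> L from 24

In-order: [9, 11, 24, 44, 71]


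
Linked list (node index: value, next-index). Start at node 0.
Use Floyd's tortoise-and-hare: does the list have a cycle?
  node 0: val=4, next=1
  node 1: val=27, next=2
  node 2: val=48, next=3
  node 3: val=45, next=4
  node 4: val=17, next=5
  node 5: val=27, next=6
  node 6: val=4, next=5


Floyd's tortoise (slow, +1) and hare (fast, +2):
  init: slow=0, fast=0
  step 1: slow=1, fast=2
  step 2: slow=2, fast=4
  step 3: slow=3, fast=6
  step 4: slow=4, fast=6
  step 5: slow=5, fast=6
  step 6: slow=6, fast=6
  slow == fast at node 6: cycle detected

Cycle: yes


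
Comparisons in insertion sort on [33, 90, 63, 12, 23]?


Algorithm: insertion sort
Input: [33, 90, 63, 12, 23]
Sorted: [12, 23, 33, 63, 90]

10


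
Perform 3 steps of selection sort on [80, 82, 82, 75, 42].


Initial: [80, 82, 82, 75, 42]
Step 1: min=42 at 4
  Swap: [42, 82, 82, 75, 80]
Step 2: min=75 at 3
  Swap: [42, 75, 82, 82, 80]
Step 3: min=80 at 4
  Swap: [42, 75, 80, 82, 82]

After 3 steps: [42, 75, 80, 82, 82]


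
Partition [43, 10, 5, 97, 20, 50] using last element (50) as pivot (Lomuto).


Pivot: 50
  43 <= 50: advance i (no swap)
  10 <= 50: advance i (no swap)
  5 <= 50: advance i (no swap)
  20 <= 50: swap -> [43, 10, 5, 20, 97, 50]
Place pivot at 4: [43, 10, 5, 20, 50, 97]

Partitioned: [43, 10, 5, 20, 50, 97]


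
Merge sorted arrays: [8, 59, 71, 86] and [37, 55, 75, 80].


Take 8 from A
Take 37 from B
Take 55 from B
Take 59 from A
Take 71 from A
Take 75 from B
Take 80 from B

Merged: [8, 37, 55, 59, 71, 75, 80, 86]


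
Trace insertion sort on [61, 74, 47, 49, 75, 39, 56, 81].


Initial: [61, 74, 47, 49, 75, 39, 56, 81]
Insert 74: [61, 74, 47, 49, 75, 39, 56, 81]
Insert 47: [47, 61, 74, 49, 75, 39, 56, 81]
Insert 49: [47, 49, 61, 74, 75, 39, 56, 81]
Insert 75: [47, 49, 61, 74, 75, 39, 56, 81]
Insert 39: [39, 47, 49, 61, 74, 75, 56, 81]
Insert 56: [39, 47, 49, 56, 61, 74, 75, 81]
Insert 81: [39, 47, 49, 56, 61, 74, 75, 81]

Sorted: [39, 47, 49, 56, 61, 74, 75, 81]


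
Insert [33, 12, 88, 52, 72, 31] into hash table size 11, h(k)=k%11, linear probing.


Insert 33: h=0 -> slot 0
Insert 12: h=1 -> slot 1
Insert 88: h=0, 2 probes -> slot 2
Insert 52: h=8 -> slot 8
Insert 72: h=6 -> slot 6
Insert 31: h=9 -> slot 9

Table: [33, 12, 88, None, None, None, 72, None, 52, 31, None]


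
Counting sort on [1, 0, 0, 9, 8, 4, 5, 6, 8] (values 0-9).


Input: [1, 0, 0, 9, 8, 4, 5, 6, 8]
Counts: [2, 1, 0, 0, 1, 1, 1, 0, 2, 1]

Sorted: [0, 0, 1, 4, 5, 6, 8, 8, 9]


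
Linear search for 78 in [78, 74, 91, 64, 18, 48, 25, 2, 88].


i=0: 78==78 found!

Found at 0, 1 comps


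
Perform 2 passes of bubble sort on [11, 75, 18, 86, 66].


Initial: [11, 75, 18, 86, 66]
Pass 1: [11, 18, 75, 66, 86] (2 swaps)
Pass 2: [11, 18, 66, 75, 86] (1 swaps)

After 2 passes: [11, 18, 66, 75, 86]


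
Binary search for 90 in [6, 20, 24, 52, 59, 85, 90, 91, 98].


Step 1: lo=0, hi=8, mid=4, val=59
Step 2: lo=5, hi=8, mid=6, val=90

Found at index 6


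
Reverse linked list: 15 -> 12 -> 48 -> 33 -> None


Step 1: curr=15, set curr.next=prev(None) | reversed so far: 15
Step 2: curr=12, set curr.next=prev(15) | reversed so far: 12 -> 15
Step 3: curr=48, set curr.next=prev(12) | reversed so far: 48 -> 12 -> 15
Step 4: curr=33, set curr.next=prev(48) | reversed so far: 33 -> 48 -> 12 -> 15

33 -> 48 -> 12 -> 15 -> None


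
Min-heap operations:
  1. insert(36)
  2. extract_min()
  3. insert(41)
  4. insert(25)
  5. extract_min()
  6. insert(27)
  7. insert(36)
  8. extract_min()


insert(36) -> [36]
extract_min()->36, []
insert(41) -> [41]
insert(25) -> [25, 41]
extract_min()->25, [41]
insert(27) -> [27, 41]
insert(36) -> [27, 41, 36]
extract_min()->27, [36, 41]

Final heap: [36, 41]


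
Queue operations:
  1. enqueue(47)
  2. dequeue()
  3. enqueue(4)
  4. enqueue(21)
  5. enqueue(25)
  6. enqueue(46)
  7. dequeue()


enqueue(47) -> [47]
dequeue()->47, []
enqueue(4) -> [4]
enqueue(21) -> [4, 21]
enqueue(25) -> [4, 21, 25]
enqueue(46) -> [4, 21, 25, 46]
dequeue()->4, [21, 25, 46]

Final queue: [21, 25, 46]


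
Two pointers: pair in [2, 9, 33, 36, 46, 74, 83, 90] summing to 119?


lo=0(2)+hi=7(90)=92
lo=1(9)+hi=7(90)=99
lo=2(33)+hi=7(90)=123
lo=2(33)+hi=6(83)=116
lo=3(36)+hi=6(83)=119

Yes: 36+83=119


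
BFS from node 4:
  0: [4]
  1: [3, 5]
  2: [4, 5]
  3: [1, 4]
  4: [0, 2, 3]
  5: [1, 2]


Visit 4, enqueue [0, 2, 3]
Visit 0, enqueue []
Visit 2, enqueue [5]
Visit 3, enqueue [1]
Visit 5, enqueue []
Visit 1, enqueue []

BFS order: [4, 0, 2, 3, 5, 1]


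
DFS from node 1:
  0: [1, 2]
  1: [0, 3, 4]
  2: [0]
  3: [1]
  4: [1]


Visit 1, push [4, 3, 0]
Visit 0, push [2]
Visit 2, push []
Visit 3, push []
Visit 4, push []

DFS order: [1, 0, 2, 3, 4]


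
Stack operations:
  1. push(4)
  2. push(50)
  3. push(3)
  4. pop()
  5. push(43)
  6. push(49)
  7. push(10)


push(4) -> [4]
push(50) -> [4, 50]
push(3) -> [4, 50, 3]
pop()->3, [4, 50]
push(43) -> [4, 50, 43]
push(49) -> [4, 50, 43, 49]
push(10) -> [4, 50, 43, 49, 10]

Final stack: [4, 50, 43, 49, 10]


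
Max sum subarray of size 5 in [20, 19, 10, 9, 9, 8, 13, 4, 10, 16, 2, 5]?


[0:5]: 67
[1:6]: 55
[2:7]: 49
[3:8]: 43
[4:9]: 44
[5:10]: 51
[6:11]: 45
[7:12]: 37

Max: 67 at [0:5]


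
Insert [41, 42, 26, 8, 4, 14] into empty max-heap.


Insert 41: [41]
Insert 42: [42, 41]
Insert 26: [42, 41, 26]
Insert 8: [42, 41, 26, 8]
Insert 4: [42, 41, 26, 8, 4]
Insert 14: [42, 41, 26, 8, 4, 14]

Final heap: [42, 41, 26, 8, 4, 14]


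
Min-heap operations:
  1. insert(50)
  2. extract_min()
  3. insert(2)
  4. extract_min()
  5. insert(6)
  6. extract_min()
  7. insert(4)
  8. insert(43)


insert(50) -> [50]
extract_min()->50, []
insert(2) -> [2]
extract_min()->2, []
insert(6) -> [6]
extract_min()->6, []
insert(4) -> [4]
insert(43) -> [4, 43]

Final heap: [4, 43]


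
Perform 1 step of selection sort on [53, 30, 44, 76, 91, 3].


Initial: [53, 30, 44, 76, 91, 3]
Step 1: min=3 at 5
  Swap: [3, 30, 44, 76, 91, 53]

After 1 step: [3, 30, 44, 76, 91, 53]


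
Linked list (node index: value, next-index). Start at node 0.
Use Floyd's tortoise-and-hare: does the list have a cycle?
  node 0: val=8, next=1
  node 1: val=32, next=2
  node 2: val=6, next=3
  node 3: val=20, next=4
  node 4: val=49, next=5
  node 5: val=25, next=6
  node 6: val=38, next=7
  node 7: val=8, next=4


Floyd's tortoise (slow, +1) and hare (fast, +2):
  init: slow=0, fast=0
  step 1: slow=1, fast=2
  step 2: slow=2, fast=4
  step 3: slow=3, fast=6
  step 4: slow=4, fast=4
  slow == fast at node 4: cycle detected

Cycle: yes


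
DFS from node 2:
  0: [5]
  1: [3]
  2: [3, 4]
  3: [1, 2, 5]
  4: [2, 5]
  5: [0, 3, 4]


Visit 2, push [4, 3]
Visit 3, push [5, 1]
Visit 1, push []
Visit 5, push [4, 0]
Visit 0, push []
Visit 4, push []

DFS order: [2, 3, 1, 5, 0, 4]


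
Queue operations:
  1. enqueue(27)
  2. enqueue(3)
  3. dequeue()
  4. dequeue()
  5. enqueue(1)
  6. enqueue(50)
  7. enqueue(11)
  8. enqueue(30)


enqueue(27) -> [27]
enqueue(3) -> [27, 3]
dequeue()->27, [3]
dequeue()->3, []
enqueue(1) -> [1]
enqueue(50) -> [1, 50]
enqueue(11) -> [1, 50, 11]
enqueue(30) -> [1, 50, 11, 30]

Final queue: [1, 50, 11, 30]


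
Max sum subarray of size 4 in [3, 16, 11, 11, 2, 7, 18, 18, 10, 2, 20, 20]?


[0:4]: 41
[1:5]: 40
[2:6]: 31
[3:7]: 38
[4:8]: 45
[5:9]: 53
[6:10]: 48
[7:11]: 50
[8:12]: 52

Max: 53 at [5:9]


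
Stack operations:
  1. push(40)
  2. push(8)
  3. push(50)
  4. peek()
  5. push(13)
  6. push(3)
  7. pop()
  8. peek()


push(40) -> [40]
push(8) -> [40, 8]
push(50) -> [40, 8, 50]
peek()->50
push(13) -> [40, 8, 50, 13]
push(3) -> [40, 8, 50, 13, 3]
pop()->3, [40, 8, 50, 13]
peek()->13

Final stack: [40, 8, 50, 13]


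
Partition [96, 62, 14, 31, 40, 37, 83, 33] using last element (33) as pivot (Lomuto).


Pivot: 33
  14 <= 33: swap -> [14, 62, 96, 31, 40, 37, 83, 33]
  31 <= 33: swap -> [14, 31, 96, 62, 40, 37, 83, 33]
Place pivot at 2: [14, 31, 33, 62, 40, 37, 83, 96]

Partitioned: [14, 31, 33, 62, 40, 37, 83, 96]


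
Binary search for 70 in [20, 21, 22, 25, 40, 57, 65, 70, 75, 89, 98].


Step 1: lo=0, hi=10, mid=5, val=57
Step 2: lo=6, hi=10, mid=8, val=75
Step 3: lo=6, hi=7, mid=6, val=65
Step 4: lo=7, hi=7, mid=7, val=70

Found at index 7


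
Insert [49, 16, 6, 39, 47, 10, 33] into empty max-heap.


Insert 49: [49]
Insert 16: [49, 16]
Insert 6: [49, 16, 6]
Insert 39: [49, 39, 6, 16]
Insert 47: [49, 47, 6, 16, 39]
Insert 10: [49, 47, 10, 16, 39, 6]
Insert 33: [49, 47, 33, 16, 39, 6, 10]

Final heap: [49, 47, 33, 16, 39, 6, 10]


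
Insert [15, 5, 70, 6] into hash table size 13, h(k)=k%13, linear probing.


Insert 15: h=2 -> slot 2
Insert 5: h=5 -> slot 5
Insert 70: h=5, 1 probes -> slot 6
Insert 6: h=6, 1 probes -> slot 7

Table: [None, None, 15, None, None, 5, 70, 6, None, None, None, None, None]


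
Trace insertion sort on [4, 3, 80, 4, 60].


Initial: [4, 3, 80, 4, 60]
Insert 3: [3, 4, 80, 4, 60]
Insert 80: [3, 4, 80, 4, 60]
Insert 4: [3, 4, 4, 80, 60]
Insert 60: [3, 4, 4, 60, 80]

Sorted: [3, 4, 4, 60, 80]


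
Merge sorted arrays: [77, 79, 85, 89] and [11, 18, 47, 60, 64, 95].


Take 11 from B
Take 18 from B
Take 47 from B
Take 60 from B
Take 64 from B
Take 77 from A
Take 79 from A
Take 85 from A
Take 89 from A

Merged: [11, 18, 47, 60, 64, 77, 79, 85, 89, 95]


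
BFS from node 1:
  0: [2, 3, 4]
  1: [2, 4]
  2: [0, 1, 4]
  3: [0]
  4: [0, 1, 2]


Visit 1, enqueue [2, 4]
Visit 2, enqueue [0]
Visit 4, enqueue []
Visit 0, enqueue [3]
Visit 3, enqueue []

BFS order: [1, 2, 4, 0, 3]


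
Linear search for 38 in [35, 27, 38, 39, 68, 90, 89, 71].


i=0: 35!=38
i=1: 27!=38
i=2: 38==38 found!

Found at 2, 3 comps


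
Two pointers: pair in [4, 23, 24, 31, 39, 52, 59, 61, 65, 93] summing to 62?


lo=0(4)+hi=9(93)=97
lo=0(4)+hi=8(65)=69
lo=0(4)+hi=7(61)=65
lo=0(4)+hi=6(59)=63
lo=0(4)+hi=5(52)=56
lo=1(23)+hi=5(52)=75
lo=1(23)+hi=4(39)=62

Yes: 23+39=62


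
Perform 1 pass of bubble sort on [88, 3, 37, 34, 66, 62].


Initial: [88, 3, 37, 34, 66, 62]
Pass 1: [3, 37, 34, 66, 62, 88] (5 swaps)

After 1 pass: [3, 37, 34, 66, 62, 88]


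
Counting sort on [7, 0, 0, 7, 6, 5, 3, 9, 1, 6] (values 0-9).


Input: [7, 0, 0, 7, 6, 5, 3, 9, 1, 6]
Counts: [2, 1, 0, 1, 0, 1, 2, 2, 0, 1]

Sorted: [0, 0, 1, 3, 5, 6, 6, 7, 7, 9]


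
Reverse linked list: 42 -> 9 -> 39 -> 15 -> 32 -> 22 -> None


Step 1: curr=42, set curr.next=prev(None) | reversed so far: 42
Step 2: curr=9, set curr.next=prev(42) | reversed so far: 9 -> 42
Step 3: curr=39, set curr.next=prev(9) | reversed so far: 39 -> 9 -> 42
Step 4: curr=15, set curr.next=prev(39) | reversed so far: 15 -> 39 -> 9 -> 42
Step 5: curr=32, set curr.next=prev(15) | reversed so far: 32 -> 15 -> 39 -> 9 -> 42
Step 6: curr=22, set curr.next=prev(32) | reversed so far: 22 -> 32 -> 15 -> 39 -> 9 -> 42

22 -> 32 -> 15 -> 39 -> 9 -> 42 -> None


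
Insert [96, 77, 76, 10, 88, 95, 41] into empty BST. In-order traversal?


Insert 96: root
Insert 77: L from 96
Insert 76: L from 96 -> L from 77
Insert 10: L from 96 -> L from 77 -> L from 76
Insert 88: L from 96 -> R from 77
Insert 95: L from 96 -> R from 77 -> R from 88
Insert 41: L from 96 -> L from 77 -> L from 76 -> R from 10

In-order: [10, 41, 76, 77, 88, 95, 96]


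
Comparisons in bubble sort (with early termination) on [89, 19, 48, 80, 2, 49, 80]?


Algorithm: bubble sort (with early termination)
Input: [89, 19, 48, 80, 2, 49, 80]
Sorted: [2, 19, 48, 49, 80, 80, 89]

20


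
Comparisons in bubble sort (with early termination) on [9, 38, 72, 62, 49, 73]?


Algorithm: bubble sort (with early termination)
Input: [9, 38, 72, 62, 49, 73]
Sorted: [9, 38, 49, 62, 72, 73]

12


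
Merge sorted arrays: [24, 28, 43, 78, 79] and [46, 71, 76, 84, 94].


Take 24 from A
Take 28 from A
Take 43 from A
Take 46 from B
Take 71 from B
Take 76 from B
Take 78 from A
Take 79 from A

Merged: [24, 28, 43, 46, 71, 76, 78, 79, 84, 94]


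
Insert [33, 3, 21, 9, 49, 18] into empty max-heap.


Insert 33: [33]
Insert 3: [33, 3]
Insert 21: [33, 3, 21]
Insert 9: [33, 9, 21, 3]
Insert 49: [49, 33, 21, 3, 9]
Insert 18: [49, 33, 21, 3, 9, 18]

Final heap: [49, 33, 21, 3, 9, 18]


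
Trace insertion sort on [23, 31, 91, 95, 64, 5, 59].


Initial: [23, 31, 91, 95, 64, 5, 59]
Insert 31: [23, 31, 91, 95, 64, 5, 59]
Insert 91: [23, 31, 91, 95, 64, 5, 59]
Insert 95: [23, 31, 91, 95, 64, 5, 59]
Insert 64: [23, 31, 64, 91, 95, 5, 59]
Insert 5: [5, 23, 31, 64, 91, 95, 59]
Insert 59: [5, 23, 31, 59, 64, 91, 95]

Sorted: [5, 23, 31, 59, 64, 91, 95]


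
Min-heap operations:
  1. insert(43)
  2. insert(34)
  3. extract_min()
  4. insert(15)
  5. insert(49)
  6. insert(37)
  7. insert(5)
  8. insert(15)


insert(43) -> [43]
insert(34) -> [34, 43]
extract_min()->34, [43]
insert(15) -> [15, 43]
insert(49) -> [15, 43, 49]
insert(37) -> [15, 37, 49, 43]
insert(5) -> [5, 15, 49, 43, 37]
insert(15) -> [5, 15, 15, 43, 37, 49]

Final heap: [5, 15, 15, 43, 37, 49]


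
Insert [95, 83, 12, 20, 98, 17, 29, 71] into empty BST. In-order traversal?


Insert 95: root
Insert 83: L from 95
Insert 12: L from 95 -> L from 83
Insert 20: L from 95 -> L from 83 -> R from 12
Insert 98: R from 95
Insert 17: L from 95 -> L from 83 -> R from 12 -> L from 20
Insert 29: L from 95 -> L from 83 -> R from 12 -> R from 20
Insert 71: L from 95 -> L from 83 -> R from 12 -> R from 20 -> R from 29

In-order: [12, 17, 20, 29, 71, 83, 95, 98]


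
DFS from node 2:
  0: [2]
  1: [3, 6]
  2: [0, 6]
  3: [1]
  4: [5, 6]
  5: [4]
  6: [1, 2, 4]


Visit 2, push [6, 0]
Visit 0, push []
Visit 6, push [4, 1]
Visit 1, push [3]
Visit 3, push []
Visit 4, push [5]
Visit 5, push []

DFS order: [2, 0, 6, 1, 3, 4, 5]


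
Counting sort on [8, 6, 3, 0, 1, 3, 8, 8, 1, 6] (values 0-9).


Input: [8, 6, 3, 0, 1, 3, 8, 8, 1, 6]
Counts: [1, 2, 0, 2, 0, 0, 2, 0, 3, 0]

Sorted: [0, 1, 1, 3, 3, 6, 6, 8, 8, 8]


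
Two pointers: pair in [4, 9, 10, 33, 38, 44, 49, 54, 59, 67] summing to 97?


lo=0(4)+hi=9(67)=71
lo=1(9)+hi=9(67)=76
lo=2(10)+hi=9(67)=77
lo=3(33)+hi=9(67)=100
lo=3(33)+hi=8(59)=92
lo=4(38)+hi=8(59)=97

Yes: 38+59=97


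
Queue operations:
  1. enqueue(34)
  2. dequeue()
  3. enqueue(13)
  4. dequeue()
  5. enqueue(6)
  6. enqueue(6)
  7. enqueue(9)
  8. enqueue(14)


enqueue(34) -> [34]
dequeue()->34, []
enqueue(13) -> [13]
dequeue()->13, []
enqueue(6) -> [6]
enqueue(6) -> [6, 6]
enqueue(9) -> [6, 6, 9]
enqueue(14) -> [6, 6, 9, 14]

Final queue: [6, 6, 9, 14]


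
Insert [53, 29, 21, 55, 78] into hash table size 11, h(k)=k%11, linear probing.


Insert 53: h=9 -> slot 9
Insert 29: h=7 -> slot 7
Insert 21: h=10 -> slot 10
Insert 55: h=0 -> slot 0
Insert 78: h=1 -> slot 1

Table: [55, 78, None, None, None, None, None, 29, None, 53, 21]


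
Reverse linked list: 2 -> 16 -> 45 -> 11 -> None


Step 1: curr=2, set curr.next=prev(None) | reversed so far: 2
Step 2: curr=16, set curr.next=prev(2) | reversed so far: 16 -> 2
Step 3: curr=45, set curr.next=prev(16) | reversed so far: 45 -> 16 -> 2
Step 4: curr=11, set curr.next=prev(45) | reversed so far: 11 -> 45 -> 16 -> 2

11 -> 45 -> 16 -> 2 -> None


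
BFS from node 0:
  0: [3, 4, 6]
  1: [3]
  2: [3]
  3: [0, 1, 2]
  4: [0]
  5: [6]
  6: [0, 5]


Visit 0, enqueue [3, 4, 6]
Visit 3, enqueue [1, 2]
Visit 4, enqueue []
Visit 6, enqueue [5]
Visit 1, enqueue []
Visit 2, enqueue []
Visit 5, enqueue []

BFS order: [0, 3, 4, 6, 1, 2, 5]


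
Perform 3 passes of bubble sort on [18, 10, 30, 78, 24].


Initial: [18, 10, 30, 78, 24]
Pass 1: [10, 18, 30, 24, 78] (2 swaps)
Pass 2: [10, 18, 24, 30, 78] (1 swaps)
Pass 3: [10, 18, 24, 30, 78] (0 swaps)

After 3 passes: [10, 18, 24, 30, 78]


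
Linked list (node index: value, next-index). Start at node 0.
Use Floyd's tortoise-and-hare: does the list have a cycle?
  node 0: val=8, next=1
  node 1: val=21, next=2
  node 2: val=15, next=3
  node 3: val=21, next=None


Floyd's tortoise (slow, +1) and hare (fast, +2):
  init: slow=0, fast=0
  step 1: slow=1, fast=2
  step 2: fast 2->3->None, no cycle

Cycle: no


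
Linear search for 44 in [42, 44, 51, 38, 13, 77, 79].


i=0: 42!=44
i=1: 44==44 found!

Found at 1, 2 comps


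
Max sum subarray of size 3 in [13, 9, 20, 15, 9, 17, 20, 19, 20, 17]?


[0:3]: 42
[1:4]: 44
[2:5]: 44
[3:6]: 41
[4:7]: 46
[5:8]: 56
[6:9]: 59
[7:10]: 56

Max: 59 at [6:9]


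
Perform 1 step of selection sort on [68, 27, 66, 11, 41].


Initial: [68, 27, 66, 11, 41]
Step 1: min=11 at 3
  Swap: [11, 27, 66, 68, 41]

After 1 step: [11, 27, 66, 68, 41]


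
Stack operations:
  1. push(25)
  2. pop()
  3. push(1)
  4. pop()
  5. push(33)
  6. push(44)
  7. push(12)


push(25) -> [25]
pop()->25, []
push(1) -> [1]
pop()->1, []
push(33) -> [33]
push(44) -> [33, 44]
push(12) -> [33, 44, 12]

Final stack: [33, 44, 12]


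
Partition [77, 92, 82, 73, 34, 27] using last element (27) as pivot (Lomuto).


Pivot: 27
Place pivot at 0: [27, 92, 82, 73, 34, 77]

Partitioned: [27, 92, 82, 73, 34, 77]


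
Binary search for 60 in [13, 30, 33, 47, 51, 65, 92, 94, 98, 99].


Step 1: lo=0, hi=9, mid=4, val=51
Step 2: lo=5, hi=9, mid=7, val=94
Step 3: lo=5, hi=6, mid=5, val=65

Not found


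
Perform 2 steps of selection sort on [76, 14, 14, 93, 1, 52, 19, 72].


Initial: [76, 14, 14, 93, 1, 52, 19, 72]
Step 1: min=1 at 4
  Swap: [1, 14, 14, 93, 76, 52, 19, 72]
Step 2: min=14 at 1
  Swap: [1, 14, 14, 93, 76, 52, 19, 72]

After 2 steps: [1, 14, 14, 93, 76, 52, 19, 72]


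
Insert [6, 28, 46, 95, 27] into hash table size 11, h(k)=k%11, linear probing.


Insert 6: h=6 -> slot 6
Insert 28: h=6, 1 probes -> slot 7
Insert 46: h=2 -> slot 2
Insert 95: h=7, 1 probes -> slot 8
Insert 27: h=5 -> slot 5

Table: [None, None, 46, None, None, 27, 6, 28, 95, None, None]


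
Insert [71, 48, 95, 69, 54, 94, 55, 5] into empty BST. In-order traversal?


Insert 71: root
Insert 48: L from 71
Insert 95: R from 71
Insert 69: L from 71 -> R from 48
Insert 54: L from 71 -> R from 48 -> L from 69
Insert 94: R from 71 -> L from 95
Insert 55: L from 71 -> R from 48 -> L from 69 -> R from 54
Insert 5: L from 71 -> L from 48

In-order: [5, 48, 54, 55, 69, 71, 94, 95]


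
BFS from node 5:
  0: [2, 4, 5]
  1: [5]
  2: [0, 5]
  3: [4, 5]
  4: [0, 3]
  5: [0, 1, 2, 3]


Visit 5, enqueue [0, 1, 2, 3]
Visit 0, enqueue [4]
Visit 1, enqueue []
Visit 2, enqueue []
Visit 3, enqueue []
Visit 4, enqueue []

BFS order: [5, 0, 1, 2, 3, 4]


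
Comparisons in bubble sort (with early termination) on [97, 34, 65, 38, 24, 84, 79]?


Algorithm: bubble sort (with early termination)
Input: [97, 34, 65, 38, 24, 84, 79]
Sorted: [24, 34, 38, 65, 79, 84, 97]

20


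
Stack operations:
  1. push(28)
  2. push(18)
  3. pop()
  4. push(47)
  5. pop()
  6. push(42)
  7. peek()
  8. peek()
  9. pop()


push(28) -> [28]
push(18) -> [28, 18]
pop()->18, [28]
push(47) -> [28, 47]
pop()->47, [28]
push(42) -> [28, 42]
peek()->42
peek()->42
pop()->42, [28]

Final stack: [28]


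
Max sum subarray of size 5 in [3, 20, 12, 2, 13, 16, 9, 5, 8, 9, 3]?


[0:5]: 50
[1:6]: 63
[2:7]: 52
[3:8]: 45
[4:9]: 51
[5:10]: 47
[6:11]: 34

Max: 63 at [1:6]


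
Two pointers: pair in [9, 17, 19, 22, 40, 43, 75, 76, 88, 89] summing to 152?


lo=0(9)+hi=9(89)=98
lo=1(17)+hi=9(89)=106
lo=2(19)+hi=9(89)=108
lo=3(22)+hi=9(89)=111
lo=4(40)+hi=9(89)=129
lo=5(43)+hi=9(89)=132
lo=6(75)+hi=9(89)=164
lo=6(75)+hi=8(88)=163
lo=6(75)+hi=7(76)=151

No pair found


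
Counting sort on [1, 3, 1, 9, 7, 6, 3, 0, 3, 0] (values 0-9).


Input: [1, 3, 1, 9, 7, 6, 3, 0, 3, 0]
Counts: [2, 2, 0, 3, 0, 0, 1, 1, 0, 1]

Sorted: [0, 0, 1, 1, 3, 3, 3, 6, 7, 9]


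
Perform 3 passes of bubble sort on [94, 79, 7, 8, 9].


Initial: [94, 79, 7, 8, 9]
Pass 1: [79, 7, 8, 9, 94] (4 swaps)
Pass 2: [7, 8, 9, 79, 94] (3 swaps)
Pass 3: [7, 8, 9, 79, 94] (0 swaps)

After 3 passes: [7, 8, 9, 79, 94]


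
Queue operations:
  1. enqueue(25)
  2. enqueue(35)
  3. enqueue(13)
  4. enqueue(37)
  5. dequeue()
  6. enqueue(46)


enqueue(25) -> [25]
enqueue(35) -> [25, 35]
enqueue(13) -> [25, 35, 13]
enqueue(37) -> [25, 35, 13, 37]
dequeue()->25, [35, 13, 37]
enqueue(46) -> [35, 13, 37, 46]

Final queue: [35, 13, 37, 46]


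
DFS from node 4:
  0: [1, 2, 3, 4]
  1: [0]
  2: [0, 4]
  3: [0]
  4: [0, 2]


Visit 4, push [2, 0]
Visit 0, push [3, 2, 1]
Visit 1, push []
Visit 2, push []
Visit 3, push []

DFS order: [4, 0, 1, 2, 3]


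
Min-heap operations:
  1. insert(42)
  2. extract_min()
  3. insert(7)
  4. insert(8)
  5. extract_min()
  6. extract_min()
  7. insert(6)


insert(42) -> [42]
extract_min()->42, []
insert(7) -> [7]
insert(8) -> [7, 8]
extract_min()->7, [8]
extract_min()->8, []
insert(6) -> [6]

Final heap: [6]


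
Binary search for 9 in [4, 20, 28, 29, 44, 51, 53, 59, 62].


Step 1: lo=0, hi=8, mid=4, val=44
Step 2: lo=0, hi=3, mid=1, val=20
Step 3: lo=0, hi=0, mid=0, val=4

Not found


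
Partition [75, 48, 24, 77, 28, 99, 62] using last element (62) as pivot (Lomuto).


Pivot: 62
  48 <= 62: swap -> [48, 75, 24, 77, 28, 99, 62]
  24 <= 62: swap -> [48, 24, 75, 77, 28, 99, 62]
  28 <= 62: swap -> [48, 24, 28, 77, 75, 99, 62]
Place pivot at 3: [48, 24, 28, 62, 75, 99, 77]

Partitioned: [48, 24, 28, 62, 75, 99, 77]
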